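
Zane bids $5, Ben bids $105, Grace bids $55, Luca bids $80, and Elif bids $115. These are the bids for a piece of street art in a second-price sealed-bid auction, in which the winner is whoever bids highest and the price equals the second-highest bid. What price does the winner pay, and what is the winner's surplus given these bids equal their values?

The winner pays $105 for a surplus of $10.

Ordered from highest: Elif $115 > Ben $105 > Luca $80 > Grace $55 > Zane $5.
Elif is the highest bidder, so Elif wins.
Under the second-price rule, the price is the second-highest bid: $105.
Surplus = $115 − $105 = $10.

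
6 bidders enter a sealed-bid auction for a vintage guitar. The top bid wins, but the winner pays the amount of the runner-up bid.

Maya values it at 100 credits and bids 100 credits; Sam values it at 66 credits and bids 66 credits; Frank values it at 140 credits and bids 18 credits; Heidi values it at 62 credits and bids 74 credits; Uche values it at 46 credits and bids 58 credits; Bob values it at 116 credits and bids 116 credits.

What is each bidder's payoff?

Maya 0 credits, Sam 0 credits, Frank 0 credits, Heidi 0 credits, Uche 0 credits, Bob 16 credits.

Ordered from highest: Bob 116 credits, then Maya 100 credits, then Heidi 74 credits, then Sam 66 credits, then Uche 58 credits, then Frank 18 credits.
Bob has the top bid and wins; the price is the second-highest bid, 100 credits.
Bob's payoff = 116 credits − 100 credits = 16 credits. All other bidders lose, so their payoff is 0.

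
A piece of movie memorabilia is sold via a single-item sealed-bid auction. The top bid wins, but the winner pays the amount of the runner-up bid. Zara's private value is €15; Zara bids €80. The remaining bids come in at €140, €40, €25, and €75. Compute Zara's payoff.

Highest competing bid: €140.
Zara's bid €80 is not the highest, so Zara loses, pays nothing, and earns zero payoff.

Payoff = €0.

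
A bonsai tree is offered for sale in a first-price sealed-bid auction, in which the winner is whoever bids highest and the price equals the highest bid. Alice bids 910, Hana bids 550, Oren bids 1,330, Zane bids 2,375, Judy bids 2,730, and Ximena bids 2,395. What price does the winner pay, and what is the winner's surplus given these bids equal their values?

Ordered from highest: Judy 2,730, then Ximena 2,395, then Zane 2,375, then Oren 1,330, then Alice 910, then Hana 550.
Judy is the highest bidder, so Judy wins.
Under the first-price rule, the price is the highest bid: 2,730.
Surplus = 2,730 − 2,730 = 0.

Price 2,730; surplus 0.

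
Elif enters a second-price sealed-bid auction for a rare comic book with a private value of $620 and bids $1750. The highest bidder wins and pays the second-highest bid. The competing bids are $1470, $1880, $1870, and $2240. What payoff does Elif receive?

Elif's payoff: $0.

Highest competing bid: $2240.
Elif's bid $1750 is not the highest, so Elif loses, pays nothing, and earns zero payoff.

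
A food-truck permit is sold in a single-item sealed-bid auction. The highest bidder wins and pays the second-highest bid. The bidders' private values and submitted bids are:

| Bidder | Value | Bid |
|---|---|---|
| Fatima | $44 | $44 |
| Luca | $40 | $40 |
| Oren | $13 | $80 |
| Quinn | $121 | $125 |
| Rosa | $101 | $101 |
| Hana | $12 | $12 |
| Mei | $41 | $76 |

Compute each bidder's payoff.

Ranking the bids: Quinn $125 > Rosa $101 > Oren $80 > Mei $76 > Fatima $44 > Luca $40 > Hana $12.
Quinn has the top bid and wins; the price is the second-highest bid, $101.
Quinn's payoff = $121 − $101 = $20. All other bidders lose, so their payoff is 0.

Fatima $0, Luca $0, Oren $0, Quinn $20, Rosa $0, Hana $0, Mei $0.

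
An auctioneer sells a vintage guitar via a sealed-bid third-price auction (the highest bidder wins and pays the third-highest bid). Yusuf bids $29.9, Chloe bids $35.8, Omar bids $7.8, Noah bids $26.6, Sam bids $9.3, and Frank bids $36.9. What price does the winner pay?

Price paid: $29.9.

Ranking the bids: Frank $36.9; Chloe $35.8; Yusuf $29.9; Noah $26.6; Sam $9.3; Omar $7.8.
Frank is the highest bidder, so Frank wins.
Under the third-price rule, the price is the third-highest bid: $29.9.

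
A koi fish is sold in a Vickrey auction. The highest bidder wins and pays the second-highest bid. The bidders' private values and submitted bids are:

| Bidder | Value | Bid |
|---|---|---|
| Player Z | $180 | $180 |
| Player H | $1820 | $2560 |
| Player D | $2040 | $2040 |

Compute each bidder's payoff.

Player Z $0, Player H -$220, Player D $0.

Bids in descending order: Player H $2560 > Player D $2040 > Player Z $180.
Player H has the top bid and wins; the price is the second-highest bid, $2040.
Player H's payoff = $1820 − $2040 = -$220. All other bidders lose, so their payoff is 0.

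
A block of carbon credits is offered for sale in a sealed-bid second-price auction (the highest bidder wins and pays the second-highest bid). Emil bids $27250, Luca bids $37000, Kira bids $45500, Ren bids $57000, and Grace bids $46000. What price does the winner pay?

Bids in descending order: Ren $57000, then Grace $46000, then Kira $45500, then Luca $37000, then Emil $27250.
Ren is the highest bidder, so Ren wins.
Under the second-price rule, the price is the second-highest bid: $46000.

The winner pays $46000.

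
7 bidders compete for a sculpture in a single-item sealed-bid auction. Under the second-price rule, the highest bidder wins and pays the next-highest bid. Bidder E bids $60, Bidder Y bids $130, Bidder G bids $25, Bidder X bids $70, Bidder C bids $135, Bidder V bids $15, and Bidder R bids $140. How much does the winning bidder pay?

Ordered from highest: Bidder R $140, then Bidder C $135, then Bidder Y $130, then Bidder X $70, then Bidder E $60, then Bidder G $25, then Bidder V $15.
Bidder R has the highest bid, so Bidder R wins.
The second-highest bid is $135, so that is what Bidder R pays.

Price paid: $135.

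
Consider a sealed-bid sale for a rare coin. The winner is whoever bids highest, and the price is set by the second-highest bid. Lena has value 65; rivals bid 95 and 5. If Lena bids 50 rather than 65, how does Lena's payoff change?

The highest competing bid is 95.
Bidding truthfully at 65: the top bid is 95 (a rival), so Lena loses. Payoff = 0.
Bidding 50: the top bid is 95 (a rival), so Lena loses. Payoff = 0.
Change = 0 − 0 = 0.

Change in payoff: 0.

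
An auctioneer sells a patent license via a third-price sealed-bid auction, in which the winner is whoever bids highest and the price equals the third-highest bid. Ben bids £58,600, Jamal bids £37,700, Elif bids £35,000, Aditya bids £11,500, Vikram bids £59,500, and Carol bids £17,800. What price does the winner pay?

£37,700

Ordered from highest: Vikram £59,500, then Ben £58,600, then Jamal £37,700, then Elif £35,000, then Carol £17,800, then Aditya £11,500.
Vikram is the highest bidder, so Vikram wins.
Under the third-price rule, the price is the third-highest bid: £37,700.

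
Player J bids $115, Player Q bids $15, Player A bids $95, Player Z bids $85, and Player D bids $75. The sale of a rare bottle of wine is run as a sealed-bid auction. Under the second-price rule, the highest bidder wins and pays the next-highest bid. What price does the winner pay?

Price paid: $95.

Bids in descending order: Player J $115; Player A $95; Player Z $85; Player D $75; Player Q $15.
Player J has the highest bid, so Player J wins.
The second-highest bid is $95, so that is what Player J pays.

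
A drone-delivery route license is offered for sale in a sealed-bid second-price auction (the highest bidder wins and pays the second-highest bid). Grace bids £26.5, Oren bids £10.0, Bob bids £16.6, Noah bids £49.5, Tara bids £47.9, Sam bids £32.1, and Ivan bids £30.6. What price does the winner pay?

Ranking the bids: Noah £49.5 > Tara £47.9 > Sam £32.1 > Ivan £30.6 > Grace £26.5 > Bob £16.6 > Oren £10.0.
Noah is the highest bidder, so Noah wins.
Under the second-price rule, the price is the second-highest bid: £47.9.

The winner pays £47.9.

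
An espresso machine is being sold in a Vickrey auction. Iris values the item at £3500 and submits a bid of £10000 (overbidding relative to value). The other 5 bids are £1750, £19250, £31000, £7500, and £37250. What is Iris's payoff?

Payoff = £0.

Highest competing bid: £37250.
Iris's bid £10000 is not the highest, so Iris loses, pays nothing, and earns zero payoff.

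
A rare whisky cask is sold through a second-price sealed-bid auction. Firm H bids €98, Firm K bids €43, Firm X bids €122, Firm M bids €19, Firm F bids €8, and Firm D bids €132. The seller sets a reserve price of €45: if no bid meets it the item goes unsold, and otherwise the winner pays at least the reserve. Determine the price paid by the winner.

Bids in descending order: Firm D €132 > Firm X €122 > Firm H €98 > Firm K €43 > Firm M €19 > Firm F €8.
Firm D has the highest bid, so Firm D wins.
The second-highest bid is €122, which exceeds the reserve, so that sets the price.

€122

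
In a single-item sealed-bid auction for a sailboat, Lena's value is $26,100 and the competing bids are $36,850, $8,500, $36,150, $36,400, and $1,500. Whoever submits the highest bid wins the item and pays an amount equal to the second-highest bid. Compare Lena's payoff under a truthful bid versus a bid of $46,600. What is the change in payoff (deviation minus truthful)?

The highest competing bid is $36,850.
Bidding truthfully at $26,100: the top bid is $36,850 (a rival), so Lena loses. Payoff = $0.
Bidding $46,600: Lena has the top bid, wins, and pays the second-highest bid $36,850. Payoff = $26,100 − $36,850 = -$10,750.
Change = -$10,750 − $0 = -$10,750.
Deviating from a truthful bid can only lose payoff in a second-price auction — never gain.

Change in payoff: -$10,750.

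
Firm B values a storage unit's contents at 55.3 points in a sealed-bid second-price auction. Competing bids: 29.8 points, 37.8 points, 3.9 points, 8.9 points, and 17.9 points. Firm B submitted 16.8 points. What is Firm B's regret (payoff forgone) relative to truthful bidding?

Regret: 17.5 points.

The highest competing bid is 37.8 points.
Bidding truthfully at 55.3 points: Firm B has the top bid, wins, and pays the second-highest bid 37.8 points. Payoff = 55.3 points − 37.8 points = 17.5 points.
Bidding 16.8 points: the top bid is 37.8 points (a rival), so Firm B loses. Payoff = 0.0 points.
Regret = truthful payoff − actual payoff = 17.5 points − 0.0 points = 17.5 points.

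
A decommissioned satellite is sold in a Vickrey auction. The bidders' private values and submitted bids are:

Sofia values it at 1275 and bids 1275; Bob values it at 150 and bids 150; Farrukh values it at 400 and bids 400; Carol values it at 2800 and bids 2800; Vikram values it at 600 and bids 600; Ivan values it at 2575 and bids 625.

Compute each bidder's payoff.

Payoffs: Sofia 0, Bob 0, Farrukh 0, Carol 1525, Vikram 0, Ivan 0.

Ranking the bids: Carol 2800, then Sofia 1275, then Ivan 625, then Vikram 600, then Farrukh 400, then Bob 150.
Carol has the top bid and wins; the price is the second-highest bid, 1275.
Carol's payoff = 2800 − 1275 = 1525. All other bidders lose, so their payoff is 0.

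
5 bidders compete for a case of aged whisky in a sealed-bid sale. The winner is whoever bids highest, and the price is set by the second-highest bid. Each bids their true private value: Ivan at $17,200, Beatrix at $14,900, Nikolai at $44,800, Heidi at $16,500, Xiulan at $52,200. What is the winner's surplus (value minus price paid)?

Surplus = $7,400.

Ordered from highest: Xiulan $52,200 > Nikolai $44,800 > Ivan $17,200 > Heidi $16,500 > Beatrix $14,900.
Xiulan wins with the top bid and pays the second-highest, $44,800.
Surplus = $52,200 − $44,800 = $7,400.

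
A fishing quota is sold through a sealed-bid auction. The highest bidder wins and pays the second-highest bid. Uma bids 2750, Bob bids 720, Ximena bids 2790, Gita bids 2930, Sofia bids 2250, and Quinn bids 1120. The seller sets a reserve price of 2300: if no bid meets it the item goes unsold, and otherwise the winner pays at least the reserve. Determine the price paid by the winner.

The winner pays 2790.

Ranking the bids: Gita 2930 > Ximena 2790 > Uma 2750 > Sofia 2250 > Quinn 1120 > Bob 720.
Gita has the highest bid, so Gita wins.
The second-highest bid is 2790, which exceeds the reserve, so that sets the price.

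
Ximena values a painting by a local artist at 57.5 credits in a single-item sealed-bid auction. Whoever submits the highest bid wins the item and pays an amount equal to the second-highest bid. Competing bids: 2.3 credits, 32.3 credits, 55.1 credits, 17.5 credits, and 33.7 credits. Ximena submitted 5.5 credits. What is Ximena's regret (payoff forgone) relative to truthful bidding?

Regret: 2.4 credits.

The highest competing bid is 55.1 credits.
Bidding truthfully at 57.5 credits: Ximena has the top bid, wins, and pays the second-highest bid 55.1 credits. Payoff = 57.5 credits − 55.1 credits = 2.4 credits.
Bidding 5.5 credits: the top bid is 55.1 credits (a rival), so Ximena loses. Payoff = 0.0 credits.
Regret = truthful payoff − actual payoff = 2.4 credits − 0.0 credits = 2.4 credits.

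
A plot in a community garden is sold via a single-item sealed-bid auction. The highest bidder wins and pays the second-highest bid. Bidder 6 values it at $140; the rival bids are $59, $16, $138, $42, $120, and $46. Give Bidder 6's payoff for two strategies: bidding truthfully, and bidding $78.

The highest competing bid is $138.
Bidding truthfully at $140: Bidder 6 has the top bid, wins, and pays the second-highest bid $138. Payoff = $140 − $138 = $2.
Bidding $78: the top bid is $138 (a rival), so Bidder 6 loses. Payoff = $0.

(a) $2  (b) $0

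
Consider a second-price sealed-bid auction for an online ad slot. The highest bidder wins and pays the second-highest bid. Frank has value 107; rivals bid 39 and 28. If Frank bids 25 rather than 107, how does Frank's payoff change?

The highest competing bid is 39.
Bidding truthfully at 107: Frank has the top bid, wins, and pays the second-highest bid 39. Payoff = 107 − 39 = 68.
Bidding 25: the top bid is 39 (a rival), so Frank loses. Payoff = 0.
Change = 0 − 68 = -68.
Deviating from a truthful bid can only lose payoff in a second-price auction — never gain.

Payoff change: -68.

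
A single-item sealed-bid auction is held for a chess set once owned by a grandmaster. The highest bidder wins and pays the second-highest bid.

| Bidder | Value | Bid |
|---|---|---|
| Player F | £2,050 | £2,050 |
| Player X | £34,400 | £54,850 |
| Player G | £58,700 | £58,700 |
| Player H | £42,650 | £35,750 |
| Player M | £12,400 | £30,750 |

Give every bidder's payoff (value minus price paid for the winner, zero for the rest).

Ranking the bids: Player G £58,700; Player X £54,850; Player H £35,750; Player M £30,750; Player F £2,050.
Player G has the top bid and wins; the price is the second-highest bid, £54,850.
Player G's payoff = £58,700 − £54,850 = £3,850. All other bidders lose, so their payoff is 0.

Player F £0, Player X £0, Player G £3,850, Player H £0, Player M £0.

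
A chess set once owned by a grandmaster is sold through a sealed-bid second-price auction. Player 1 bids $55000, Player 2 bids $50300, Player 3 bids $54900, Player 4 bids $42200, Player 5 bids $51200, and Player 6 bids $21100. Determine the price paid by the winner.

The winner pays $54900.

Bids in descending order: Player 1 $55000; Player 3 $54900; Player 5 $51200; Player 2 $50300; Player 4 $42200; Player 6 $21100.
Player 1 has the highest bid, so Player 1 wins.
The second-highest bid is $54900, so that is what Player 1 pays.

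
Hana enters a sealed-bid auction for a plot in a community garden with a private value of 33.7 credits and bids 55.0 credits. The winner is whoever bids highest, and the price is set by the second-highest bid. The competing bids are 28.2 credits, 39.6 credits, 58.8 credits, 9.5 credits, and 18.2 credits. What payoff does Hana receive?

0.0 credits

Highest competing bid: 58.8 credits.
Hana's bid 55.0 credits is not the highest, so Hana loses, pays nothing, and earns zero payoff.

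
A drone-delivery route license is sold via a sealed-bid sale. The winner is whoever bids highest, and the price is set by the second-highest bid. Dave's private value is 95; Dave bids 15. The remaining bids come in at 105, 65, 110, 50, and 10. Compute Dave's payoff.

Highest competing bid: 110.
Dave's bid 15 is not the highest, so Dave loses, pays nothing, and earns zero payoff.

0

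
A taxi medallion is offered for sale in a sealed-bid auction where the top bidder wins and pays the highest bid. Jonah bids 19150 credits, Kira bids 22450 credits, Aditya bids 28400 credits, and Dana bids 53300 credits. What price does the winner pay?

Ordered from highest: Dana 53300 credits > Aditya 28400 credits > Kira 22450 credits > Jonah 19150 credits.
Dana is the highest bidder, so Dana wins.
Under the first-price rule, the price is the highest bid: 53300 credits.

Price paid: 53300 credits.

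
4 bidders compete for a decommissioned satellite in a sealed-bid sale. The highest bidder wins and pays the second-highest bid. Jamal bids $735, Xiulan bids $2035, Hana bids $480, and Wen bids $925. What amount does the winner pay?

Ranking the bids: Xiulan $2035 > Wen $925 > Jamal $735 > Hana $480.
Xiulan has the highest bid, so Xiulan wins.
The second-highest bid is $925, so that is what Xiulan pays.

$925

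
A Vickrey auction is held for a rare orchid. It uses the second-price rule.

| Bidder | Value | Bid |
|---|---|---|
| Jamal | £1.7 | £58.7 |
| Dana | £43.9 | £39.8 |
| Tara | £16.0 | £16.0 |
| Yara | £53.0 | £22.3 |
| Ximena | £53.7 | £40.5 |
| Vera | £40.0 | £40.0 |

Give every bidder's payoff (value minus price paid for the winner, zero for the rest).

Jamal -£38.8, Dana £0.0, Tara £0.0, Yara £0.0, Ximena £0.0, Vera £0.0.

Bids in descending order: Jamal £58.7, then Ximena £40.5, then Vera £40.0, then Dana £39.8, then Yara £22.3, then Tara £16.0.
Jamal has the top bid and wins; the price is the second-highest bid, £40.5.
Jamal's payoff = £1.7 − £40.5 = -£38.8. All other bidders lose, so their payoff is 0.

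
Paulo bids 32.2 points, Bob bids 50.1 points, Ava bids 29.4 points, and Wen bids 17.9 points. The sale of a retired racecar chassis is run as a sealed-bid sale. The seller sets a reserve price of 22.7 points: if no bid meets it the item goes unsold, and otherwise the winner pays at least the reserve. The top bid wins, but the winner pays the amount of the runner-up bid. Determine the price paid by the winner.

Bids in descending order: Bob 50.1 points > Paulo 32.2 points > Ava 29.4 points > Wen 17.9 points.
Bob has the highest bid, so Bob wins.
The second-highest bid is 32.2 points, which exceeds the reserve, so that sets the price.

The winner pays 32.2 points.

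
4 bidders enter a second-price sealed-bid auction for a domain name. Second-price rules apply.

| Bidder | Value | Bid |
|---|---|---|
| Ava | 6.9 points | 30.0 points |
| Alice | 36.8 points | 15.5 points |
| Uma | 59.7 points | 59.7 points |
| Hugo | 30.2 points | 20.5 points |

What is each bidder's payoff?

Sorted high to low: Uma 59.7 points > Ava 30.0 points > Hugo 20.5 points > Alice 15.5 points.
Uma has the top bid and wins; the price is the second-highest bid, 30.0 points.
Uma's payoff = 59.7 points − 30.0 points = 29.7 points. All other bidders lose, so their payoff is 0.

Ava 0.0 points, Alice 0.0 points, Uma 29.7 points, Hugo 0.0 points.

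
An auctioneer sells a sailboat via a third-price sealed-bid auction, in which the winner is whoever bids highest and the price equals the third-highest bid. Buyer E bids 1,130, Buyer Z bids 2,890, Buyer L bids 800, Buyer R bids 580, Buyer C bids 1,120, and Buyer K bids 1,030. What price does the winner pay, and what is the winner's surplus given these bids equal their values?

Ordered from highest: Buyer Z 2,890 > Buyer E 1,130 > Buyer C 1,120 > Buyer K 1,030 > Buyer L 800 > Buyer R 580.
Buyer Z is the highest bidder, so Buyer Z wins.
Under the third-price rule, the price is the third-highest bid: 1,120.
Surplus = 2,890 − 1,120 = 1,770.

Price 1,120; surplus 1,770.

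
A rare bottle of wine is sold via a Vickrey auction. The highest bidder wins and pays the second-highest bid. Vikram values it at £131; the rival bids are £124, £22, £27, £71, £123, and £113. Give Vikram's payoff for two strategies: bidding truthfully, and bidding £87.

Truthful: £7; alternative: £0.

The highest competing bid is £124.
Bidding truthfully at £131: Vikram has the top bid, wins, and pays the second-highest bid £124. Payoff = £131 − £124 = £7.
Bidding £87: the top bid is £124 (a rival), so Vikram loses. Payoff = £0.
Deviating from a truthful bid can only lose payoff in a second-price auction — never gain.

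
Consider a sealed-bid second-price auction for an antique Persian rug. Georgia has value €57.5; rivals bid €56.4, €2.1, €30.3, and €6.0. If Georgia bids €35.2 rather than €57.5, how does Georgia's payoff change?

The highest competing bid is €56.4.
Bidding truthfully at €57.5: Georgia has the top bid, wins, and pays the second-highest bid €56.4. Payoff = €57.5 − €56.4 = €1.1.
Bidding €35.2: the top bid is €56.4 (a rival), so Georgia loses. Payoff = €0.0.
Change = €0.0 − €1.1 = -€1.1.
Deviating from a truthful bid can only lose payoff in a second-price auction — never gain.

-€1.1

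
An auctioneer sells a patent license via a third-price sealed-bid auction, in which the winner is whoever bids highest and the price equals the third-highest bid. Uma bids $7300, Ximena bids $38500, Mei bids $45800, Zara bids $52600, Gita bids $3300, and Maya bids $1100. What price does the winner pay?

The winner pays $38500.

Bids in descending order: Zara $52600; Mei $45800; Ximena $38500; Uma $7300; Gita $3300; Maya $1100.
Zara is the highest bidder, so Zara wins.
Under the third-price rule, the price is the third-highest bid: $38500.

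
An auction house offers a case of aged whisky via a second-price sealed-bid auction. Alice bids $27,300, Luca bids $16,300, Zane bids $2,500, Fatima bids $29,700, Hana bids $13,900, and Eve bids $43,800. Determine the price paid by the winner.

$29,700

Ranking the bids: Eve $43,800; Fatima $29,700; Alice $27,300; Luca $16,300; Hana $13,900; Zane $2,500.
Eve has the highest bid, so Eve wins.
The second-highest bid is $29,700, so that is what Eve pays.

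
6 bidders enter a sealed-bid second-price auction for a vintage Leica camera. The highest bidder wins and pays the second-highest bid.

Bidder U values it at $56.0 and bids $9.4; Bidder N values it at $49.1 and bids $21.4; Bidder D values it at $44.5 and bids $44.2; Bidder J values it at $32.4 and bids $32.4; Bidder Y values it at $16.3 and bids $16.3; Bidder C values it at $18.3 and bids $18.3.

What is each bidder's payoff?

Payoffs: Bidder U $0.0, Bidder N $0.0, Bidder D $12.1, Bidder J $0.0, Bidder Y $0.0, Bidder C $0.0.

Ranking the bids: Bidder D $44.2 > Bidder J $32.4 > Bidder N $21.4 > Bidder C $18.3 > Bidder Y $16.3 > Bidder U $9.4.
Bidder D has the top bid and wins; the price is the second-highest bid, $32.4.
Bidder D's payoff = $44.5 − $32.4 = $12.1. All other bidders lose, so their payoff is 0.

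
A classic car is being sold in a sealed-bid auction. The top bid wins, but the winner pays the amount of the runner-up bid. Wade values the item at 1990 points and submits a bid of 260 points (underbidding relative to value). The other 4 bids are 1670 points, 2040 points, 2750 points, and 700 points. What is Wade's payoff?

Highest competing bid: 2750 points.
Wade's bid 260 points is not the highest, so Wade loses, pays nothing, and earns zero payoff.

Wade's payoff: 0 points.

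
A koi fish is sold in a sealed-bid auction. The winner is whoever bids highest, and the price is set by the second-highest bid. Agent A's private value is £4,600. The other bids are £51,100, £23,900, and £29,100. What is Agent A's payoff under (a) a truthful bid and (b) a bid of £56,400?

(a) £0  (b) -£46,500

The highest competing bid is £51,100.
Bidding truthfully at £4,600: the top bid is £51,100 (a rival), so Agent A loses. Payoff = £0.
Bidding £56,400: Agent A has the top bid, wins, and pays the second-highest bid £51,100. Payoff = £4,600 − £51,100 = -£46,500.
This is the dominant-strategy logic: truthful bidding weakly beats any alternative.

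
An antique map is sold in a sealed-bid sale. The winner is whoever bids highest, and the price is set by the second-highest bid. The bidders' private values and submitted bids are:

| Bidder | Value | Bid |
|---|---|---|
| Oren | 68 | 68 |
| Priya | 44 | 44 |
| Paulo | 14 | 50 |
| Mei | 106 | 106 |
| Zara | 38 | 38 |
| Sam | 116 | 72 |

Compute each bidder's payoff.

Ordered from highest: Mei 106, then Sam 72, then Oren 68, then Paulo 50, then Priya 44, then Zara 38.
Mei has the top bid and wins; the price is the second-highest bid, 72.
Mei's payoff = 106 − 72 = 34. All other bidders lose, so their payoff is 0.

Oren 0, Priya 0, Paulo 0, Mei 34, Zara 0, Sam 0.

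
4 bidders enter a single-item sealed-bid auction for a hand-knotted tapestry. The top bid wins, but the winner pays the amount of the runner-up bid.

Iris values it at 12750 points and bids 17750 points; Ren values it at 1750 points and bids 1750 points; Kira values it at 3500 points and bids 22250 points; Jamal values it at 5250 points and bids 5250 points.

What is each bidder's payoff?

Sorted high to low: Kira 22250 points; Iris 17750 points; Jamal 5250 points; Ren 1750 points.
Kira has the top bid and wins; the price is the second-highest bid, 17750 points.
Kira's payoff = 3500 points − 17750 points = -14250 points. All other bidders lose, so their payoff is 0.

Iris 0 points, Ren 0 points, Kira -14250 points, Jamal 0 points.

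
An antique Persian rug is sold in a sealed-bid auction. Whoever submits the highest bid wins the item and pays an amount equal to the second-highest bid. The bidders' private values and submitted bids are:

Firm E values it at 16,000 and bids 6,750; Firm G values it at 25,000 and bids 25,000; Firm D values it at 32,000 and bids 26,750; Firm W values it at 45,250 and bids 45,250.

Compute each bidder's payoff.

Payoffs: Firm E 0, Firm G 0, Firm D 0, Firm W 18,500.

Sorted high to low: Firm W 45,250; Firm D 26,750; Firm G 25,000; Firm E 6,750.
Firm W has the top bid and wins; the price is the second-highest bid, 26,750.
Firm W's payoff = 45,250 − 26,750 = 18,500. All other bidders lose, so their payoff is 0.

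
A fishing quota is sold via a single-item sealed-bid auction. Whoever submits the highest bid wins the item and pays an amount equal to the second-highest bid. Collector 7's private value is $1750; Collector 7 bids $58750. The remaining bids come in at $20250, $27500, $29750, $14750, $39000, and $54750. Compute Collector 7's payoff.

Highest competing bid: $54750.
Collector 7's bid $58750 is the highest overall, so Collector 7 wins and pays the second-highest bid, $54750.
Payoff = value − price = $1750 − $54750 = -$53000.
Overbidding won the item at a price above value — truthful bidding would have avoided this loss.

Payoff = -$53000.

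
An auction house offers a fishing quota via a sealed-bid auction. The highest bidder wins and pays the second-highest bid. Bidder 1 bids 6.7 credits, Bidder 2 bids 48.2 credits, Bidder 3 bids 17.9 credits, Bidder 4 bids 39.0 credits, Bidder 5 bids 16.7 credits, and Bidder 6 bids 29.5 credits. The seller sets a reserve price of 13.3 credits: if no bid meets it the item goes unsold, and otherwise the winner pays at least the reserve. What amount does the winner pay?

Sorted high to low: Bidder 2 48.2 credits > Bidder 4 39.0 credits > Bidder 6 29.5 credits > Bidder 3 17.9 credits > Bidder 5 16.7 credits > Bidder 1 6.7 credits.
Bidder 2 has the highest bid, so Bidder 2 wins.
The second-highest bid is 39.0 credits, which exceeds the reserve, so that sets the price.

The winner pays 39.0 credits.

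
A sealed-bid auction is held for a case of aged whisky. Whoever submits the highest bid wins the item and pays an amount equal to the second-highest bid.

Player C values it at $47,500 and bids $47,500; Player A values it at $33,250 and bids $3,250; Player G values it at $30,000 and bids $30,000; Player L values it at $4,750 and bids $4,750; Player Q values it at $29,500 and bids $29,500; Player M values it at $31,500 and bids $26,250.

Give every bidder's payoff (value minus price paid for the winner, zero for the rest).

Sorted high to low: Player C $47,500, then Player G $30,000, then Player Q $29,500, then Player M $26,250, then Player L $4,750, then Player A $3,250.
Player C has the top bid and wins; the price is the second-highest bid, $30,000.
Player C's payoff = $47,500 − $30,000 = $17,500. All other bidders lose, so their payoff is 0.

Payoffs: Player C $17,500, Player A $0, Player G $0, Player L $0, Player Q $0, Player M $0.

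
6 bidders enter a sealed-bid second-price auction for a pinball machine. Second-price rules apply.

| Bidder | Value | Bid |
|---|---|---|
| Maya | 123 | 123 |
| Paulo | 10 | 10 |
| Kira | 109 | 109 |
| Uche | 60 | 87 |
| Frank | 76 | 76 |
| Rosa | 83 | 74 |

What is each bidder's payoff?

Sorted high to low: Maya 123, then Kira 109, then Uche 87, then Frank 76, then Rosa 74, then Paulo 10.
Maya has the top bid and wins; the price is the second-highest bid, 109.
Maya's payoff = 123 − 109 = 14. All other bidders lose, so their payoff is 0.

Payoffs: Maya 14, Paulo 0, Kira 0, Uche 0, Frank 0, Rosa 0.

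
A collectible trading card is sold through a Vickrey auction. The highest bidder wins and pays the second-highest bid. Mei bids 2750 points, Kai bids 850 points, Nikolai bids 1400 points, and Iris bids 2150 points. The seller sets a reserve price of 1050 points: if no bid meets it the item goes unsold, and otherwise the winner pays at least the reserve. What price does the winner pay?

The winner pays 2150 points.

Ranking the bids: Mei 2750 points, then Iris 2150 points, then Nikolai 1400 points, then Kai 850 points.
Mei has the highest bid, so Mei wins.
The second-highest bid is 2150 points, which exceeds the reserve, so that sets the price.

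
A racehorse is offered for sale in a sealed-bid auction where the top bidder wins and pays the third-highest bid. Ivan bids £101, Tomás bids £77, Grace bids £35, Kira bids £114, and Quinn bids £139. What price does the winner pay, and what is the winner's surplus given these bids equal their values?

Bids in descending order: Quinn £139, then Kira £114, then Ivan £101, then Tomás £77, then Grace £35.
Quinn is the highest bidder, so Quinn wins.
Under the third-price rule, the price is the third-highest bid: £101.
Surplus = £139 − £101 = £38.

The winner pays £101 for a surplus of £38.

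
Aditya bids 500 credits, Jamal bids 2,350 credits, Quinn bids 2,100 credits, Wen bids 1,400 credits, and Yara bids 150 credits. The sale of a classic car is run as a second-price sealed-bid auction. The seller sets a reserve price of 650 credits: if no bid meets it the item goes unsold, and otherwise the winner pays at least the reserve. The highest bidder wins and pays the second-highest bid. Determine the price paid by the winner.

2,100 credits

Sorted high to low: Jamal 2,350 credits; Quinn 2,100 credits; Wen 1,400 credits; Aditya 500 credits; Yara 150 credits.
Jamal has the highest bid, so Jamal wins.
The second-highest bid is 2,100 credits, which exceeds the reserve, so that sets the price.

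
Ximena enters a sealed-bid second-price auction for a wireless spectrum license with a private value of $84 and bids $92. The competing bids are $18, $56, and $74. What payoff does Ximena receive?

$10

Highest competing bid: $74.
Ximena's bid $92 is the highest overall, so Ximena wins and pays the second-highest bid, $74.
Payoff = value − price = $84 − $74 = $10.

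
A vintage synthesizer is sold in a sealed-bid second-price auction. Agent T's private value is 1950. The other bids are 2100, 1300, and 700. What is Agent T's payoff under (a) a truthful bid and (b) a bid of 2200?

(a) 0  (b) -150

The highest competing bid is 2100.
Bidding truthfully at 1950: the top bid is 2100 (a rival), so Agent T loses. Payoff = 0.
Bidding 2200: Agent T has the top bid, wins, and pays the second-highest bid 2100. Payoff = 1950 − 2100 = -150.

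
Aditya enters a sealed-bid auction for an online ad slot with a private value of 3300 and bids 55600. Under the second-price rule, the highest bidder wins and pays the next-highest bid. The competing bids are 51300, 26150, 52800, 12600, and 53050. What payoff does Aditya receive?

Highest competing bid: 53050.
Aditya's bid 55600 is the highest overall, so Aditya wins and pays the second-highest bid, 53050.
Payoff = value − price = 3300 − 53050 = -49750.
Overbidding won the item at a price above value — truthful bidding would have avoided this loss.

-49750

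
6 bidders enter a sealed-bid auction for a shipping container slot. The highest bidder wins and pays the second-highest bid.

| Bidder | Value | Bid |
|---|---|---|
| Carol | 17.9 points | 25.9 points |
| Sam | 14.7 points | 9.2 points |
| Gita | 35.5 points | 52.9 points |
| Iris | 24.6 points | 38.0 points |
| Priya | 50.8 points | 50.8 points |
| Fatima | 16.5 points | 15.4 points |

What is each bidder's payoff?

Ordered from highest: Gita 52.9 points > Priya 50.8 points > Iris 38.0 points > Carol 25.9 points > Fatima 15.4 points > Sam 9.2 points.
Gita has the top bid and wins; the price is the second-highest bid, 50.8 points.
Gita's payoff = 35.5 points − 50.8 points = -15.3 points. All other bidders lose, so their payoff is 0.

Carol 0.0 points, Sam 0.0 points, Gita -15.3 points, Iris 0.0 points, Priya 0.0 points, Fatima 0.0 points.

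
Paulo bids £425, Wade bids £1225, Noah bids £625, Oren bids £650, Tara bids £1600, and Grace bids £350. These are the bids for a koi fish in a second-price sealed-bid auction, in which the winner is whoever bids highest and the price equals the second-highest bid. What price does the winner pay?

Price paid: £1225.

Sorted high to low: Tara £1600 > Wade £1225 > Oren £650 > Noah £625 > Paulo £425 > Grace £350.
Tara is the highest bidder, so Tara wins.
Under the second-price rule, the price is the second-highest bid: £1225.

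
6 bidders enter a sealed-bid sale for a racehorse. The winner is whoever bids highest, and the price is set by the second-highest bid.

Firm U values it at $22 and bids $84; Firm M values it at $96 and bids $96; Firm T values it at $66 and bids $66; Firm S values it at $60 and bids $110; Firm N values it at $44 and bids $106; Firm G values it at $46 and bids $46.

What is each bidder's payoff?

Firm U $0, Firm M $0, Firm T $0, Firm S -$46, Firm N $0, Firm G $0.

Ranking the bids: Firm S $110 > Firm N $106 > Firm M $96 > Firm U $84 > Firm T $66 > Firm G $46.
Firm S has the top bid and wins; the price is the second-highest bid, $106.
Firm S's payoff = $60 − $106 = -$46. All other bidders lose, so their payoff is 0.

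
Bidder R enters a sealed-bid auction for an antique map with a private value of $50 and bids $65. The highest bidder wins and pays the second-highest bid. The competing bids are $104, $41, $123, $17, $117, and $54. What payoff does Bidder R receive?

Highest competing bid: $123.
Bidder R's bid $65 is not the highest, so Bidder R loses, pays nothing, and earns zero payoff.

Payoff = $0.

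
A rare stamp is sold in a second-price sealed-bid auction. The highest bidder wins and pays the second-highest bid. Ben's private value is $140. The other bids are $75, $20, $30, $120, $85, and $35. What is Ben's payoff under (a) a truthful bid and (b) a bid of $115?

(a) $20  (b) $0

The highest competing bid is $120.
Bidding truthfully at $140: Ben has the top bid, wins, and pays the second-highest bid $120. Payoff = $140 − $120 = $20.
Bidding $115: the top bid is $120 (a rival), so Ben loses. Payoff = $0.
This is the dominant-strategy logic: truthful bidding weakly beats any alternative.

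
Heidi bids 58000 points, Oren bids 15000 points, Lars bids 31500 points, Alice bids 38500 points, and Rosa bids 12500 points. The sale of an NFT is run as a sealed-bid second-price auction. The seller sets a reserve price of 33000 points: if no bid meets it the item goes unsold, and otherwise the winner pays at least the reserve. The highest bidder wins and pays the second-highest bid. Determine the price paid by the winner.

Sorted high to low: Heidi 58000 points > Alice 38500 points > Lars 31500 points > Oren 15000 points > Rosa 12500 points.
Heidi has the highest bid, so Heidi wins.
The second-highest bid is 38500 points, which exceeds the reserve, so that sets the price.

Price paid: 38500 points.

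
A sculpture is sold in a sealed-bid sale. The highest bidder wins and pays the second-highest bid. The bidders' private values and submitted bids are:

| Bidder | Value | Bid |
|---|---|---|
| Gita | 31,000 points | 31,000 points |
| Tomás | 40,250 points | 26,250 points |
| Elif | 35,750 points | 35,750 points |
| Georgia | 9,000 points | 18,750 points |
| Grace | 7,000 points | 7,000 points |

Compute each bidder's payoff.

Payoffs: Gita 0 points, Tomás 0 points, Elif 4,750 points, Georgia 0 points, Grace 0 points.

Sorted high to low: Elif 35,750 points > Gita 31,000 points > Tomás 26,250 points > Georgia 18,750 points > Grace 7,000 points.
Elif has the top bid and wins; the price is the second-highest bid, 31,000 points.
Elif's payoff = 35,750 points − 31,000 points = 4,750 points. All other bidders lose, so their payoff is 0.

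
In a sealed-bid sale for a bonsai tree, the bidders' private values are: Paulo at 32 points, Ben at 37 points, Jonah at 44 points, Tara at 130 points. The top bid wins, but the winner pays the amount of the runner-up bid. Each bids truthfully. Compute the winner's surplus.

Bids in descending order: Tara 130 points > Jonah 44 points > Ben 37 points > Paulo 32 points.
Tara wins with the top bid and pays the second-highest, 44 points.
Surplus = 130 points − 44 points = 86 points.

Winner's surplus: 86 points.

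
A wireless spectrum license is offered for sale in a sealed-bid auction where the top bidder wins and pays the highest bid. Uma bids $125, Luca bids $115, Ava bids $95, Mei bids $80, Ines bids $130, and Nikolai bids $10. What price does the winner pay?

Sorted high to low: Ines $130 > Uma $125 > Luca $115 > Ava $95 > Mei $80 > Nikolai $10.
Ines is the highest bidder, so Ines wins.
Under the first-price rule, the price is the highest bid: $130.

$130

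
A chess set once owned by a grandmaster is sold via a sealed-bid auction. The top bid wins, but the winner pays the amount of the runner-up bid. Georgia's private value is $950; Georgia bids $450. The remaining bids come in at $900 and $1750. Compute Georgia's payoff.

Highest competing bid: $1750.
Georgia's bid $450 is not the highest, so Georgia loses, pays nothing, and earns zero payoff.

Payoff = $0.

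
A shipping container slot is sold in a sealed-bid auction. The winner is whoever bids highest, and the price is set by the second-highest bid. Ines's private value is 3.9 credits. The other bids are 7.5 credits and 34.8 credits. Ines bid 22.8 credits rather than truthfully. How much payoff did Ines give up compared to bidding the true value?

Payoff forgone: 0.0 credits.

The highest competing bid is 34.8 credits.
Bidding truthfully at 3.9 credits: the top bid is 34.8 credits (a rival), so Ines loses. Payoff = 0.0 credits.
Bidding 22.8 credits: the top bid is 34.8 credits (a rival), so Ines loses. Payoff = 0.0 credits.
Regret = truthful payoff − actual payoff = 0.0 credits − 0.0 credits = 0.0 credits.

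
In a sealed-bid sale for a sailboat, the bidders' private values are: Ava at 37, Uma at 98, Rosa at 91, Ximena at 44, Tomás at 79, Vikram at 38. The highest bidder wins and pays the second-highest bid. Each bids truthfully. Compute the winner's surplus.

Bids in descending order: Uma 98 > Rosa 91 > Tomás 79 > Ximena 44 > Vikram 38 > Ava 37.
Uma wins with the top bid and pays the second-highest, 91.
Surplus = 98 − 91 = 7.

Surplus = 7.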